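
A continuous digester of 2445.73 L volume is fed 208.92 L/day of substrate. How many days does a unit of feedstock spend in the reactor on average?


HRT = V / Q
= 2445.73 / 208.92
= 11.7065 days

11.7065 days


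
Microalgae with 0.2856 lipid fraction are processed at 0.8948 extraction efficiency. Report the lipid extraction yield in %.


Y = lipid_content * extraction_eff * 100
= 0.2856 * 0.8948 * 100
= 25.5555%

25.5555%


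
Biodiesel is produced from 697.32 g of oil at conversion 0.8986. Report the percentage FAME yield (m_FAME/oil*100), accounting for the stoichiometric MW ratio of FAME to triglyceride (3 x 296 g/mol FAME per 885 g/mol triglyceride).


m_FAME = oil * conv * (3 * 296 / 885) = oil * conv * (888/885)
= 697.32 * 0.8986 * 888 / 885
= 628.7359 g
Y = m_FAME / oil * 100 = conv * (888/885) * 100
= 0.8986 * 888 / 885 * 100
= 90.16%

90.16%


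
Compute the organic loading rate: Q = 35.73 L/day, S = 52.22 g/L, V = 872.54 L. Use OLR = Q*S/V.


OLR = Q * S / V
= 35.73 * 52.22 / 872.54
= 2.1384 g/L/day

2.1384 g/L/day


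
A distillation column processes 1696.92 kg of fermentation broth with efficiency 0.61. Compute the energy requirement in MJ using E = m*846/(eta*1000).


E = m * 846 / (eta * 1000)
= 1696.92 * 846 / (0.61 * 1000)
= 2353.4333 MJ

2353.4333 MJ


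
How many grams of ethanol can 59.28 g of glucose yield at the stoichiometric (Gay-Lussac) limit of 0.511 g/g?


Theoretical ethanol yield: m_EtOH = 0.511 * m_glucose
m_EtOH = 0.511 * 59.28 = 30.2921 g

30.2921 g


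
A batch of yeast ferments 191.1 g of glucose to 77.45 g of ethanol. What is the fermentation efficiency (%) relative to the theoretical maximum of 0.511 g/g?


Fermentation efficiency = (actual / (0.511 * glucose)) * 100
= (77.45 / (0.511 * 191.1)) * 100
= 79.3122%

79.3122%


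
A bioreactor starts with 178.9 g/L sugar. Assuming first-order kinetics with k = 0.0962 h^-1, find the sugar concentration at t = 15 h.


S = S0 * exp(-k * t)
S = 178.9 * exp(-0.0962 * 15)
S = 42.2594 g/L

42.2594 g/L


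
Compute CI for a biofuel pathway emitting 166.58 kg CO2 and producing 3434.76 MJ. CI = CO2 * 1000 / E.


CI = CO2 * 1000 / E
= 166.58 * 1000 / 3434.76
= 48.4983 g CO2/MJ

48.4983 g CO2/MJ


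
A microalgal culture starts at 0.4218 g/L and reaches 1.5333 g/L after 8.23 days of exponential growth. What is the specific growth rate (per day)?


mu = ln(X2/X1) / dt
= ln(1.5333/0.4218) / 8.23
= 0.1568 per day

0.1568 per day


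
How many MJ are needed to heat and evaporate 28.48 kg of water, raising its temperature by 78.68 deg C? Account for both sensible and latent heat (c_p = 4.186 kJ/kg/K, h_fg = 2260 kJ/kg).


E = m_water * (4.186 * dT + 2260) / 1000
= 28.48 * (4.186 * 78.68 + 2260) / 1000
= 73.7448 MJ

73.7448 MJ


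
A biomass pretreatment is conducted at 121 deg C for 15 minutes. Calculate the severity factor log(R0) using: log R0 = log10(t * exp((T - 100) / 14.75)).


logR0 = log10(t * exp((T - 100) / 14.75))
= log10(15 * exp((121 - 100) / 14.75))
= 1.7944

1.7944


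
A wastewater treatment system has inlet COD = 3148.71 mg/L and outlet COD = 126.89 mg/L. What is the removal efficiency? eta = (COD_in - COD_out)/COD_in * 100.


eta = (COD_in - COD_out) / COD_in * 100
= (3148.71 - 126.89) / 3148.71 * 100
= 95.9701%

95.9701%


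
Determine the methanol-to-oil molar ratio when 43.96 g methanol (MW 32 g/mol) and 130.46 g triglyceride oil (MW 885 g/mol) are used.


Molar ratio = n_MeOH / n_oil = (MeOH/32) / (oil/885) = (MeOH * 885) / (32 * oil)
= (43.96 * 885) / (32 * 130.46)
= 9.3191

9.3191


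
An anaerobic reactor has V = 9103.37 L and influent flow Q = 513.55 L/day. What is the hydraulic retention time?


HRT = V / Q
= 9103.37 / 513.55
= 17.7264 days

17.7264 days


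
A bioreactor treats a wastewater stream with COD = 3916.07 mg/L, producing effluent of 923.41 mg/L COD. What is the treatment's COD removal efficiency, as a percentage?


eta = (COD_in - COD_out) / COD_in * 100
= (3916.07 - 923.41) / 3916.07 * 100
= 76.4200%

76.4200%


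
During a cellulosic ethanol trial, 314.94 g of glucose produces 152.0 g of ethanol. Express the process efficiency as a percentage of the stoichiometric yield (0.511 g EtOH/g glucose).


Fermentation efficiency = (actual / (0.511 * glucose)) * 100
= (152.0 / (0.511 * 314.94)) * 100
= 94.4485%

94.4485%


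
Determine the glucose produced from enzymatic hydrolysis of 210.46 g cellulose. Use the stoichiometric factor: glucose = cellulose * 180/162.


glucose = cellulose * 180/162
= 210.46 * 180/162
= 233.8444 g

233.8444 g


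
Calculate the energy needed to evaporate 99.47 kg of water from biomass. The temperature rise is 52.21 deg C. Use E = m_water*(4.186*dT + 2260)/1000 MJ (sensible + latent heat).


E = m_water * (4.186 * dT + 2260) / 1000
= 99.47 * (4.186 * 52.21 + 2260) / 1000
= 246.5415 MJ

246.5415 MJ


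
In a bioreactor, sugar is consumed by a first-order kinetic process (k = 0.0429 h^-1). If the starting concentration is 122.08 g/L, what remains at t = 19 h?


S = S0 * exp(-k * t)
S = 122.08 * exp(-0.0429 * 19)
S = 54.0320 g/L

54.0320 g/L


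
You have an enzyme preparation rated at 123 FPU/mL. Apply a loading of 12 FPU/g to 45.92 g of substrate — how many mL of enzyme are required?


V = dosage * m_sub / activity
V = 12 * 45.92 / 123
V = 4.4800 mL

4.4800 mL


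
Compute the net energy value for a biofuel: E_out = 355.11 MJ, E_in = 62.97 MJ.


NEV = E_out - E_in
= 355.11 - 62.97
= 292.1400 MJ

292.1400 MJ


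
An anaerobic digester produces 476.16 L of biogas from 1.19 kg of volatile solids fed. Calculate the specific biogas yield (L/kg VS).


Y = V / VS
= 476.16 / 1.19
= 400.1345 L/kg VS

400.1345 L/kg VS


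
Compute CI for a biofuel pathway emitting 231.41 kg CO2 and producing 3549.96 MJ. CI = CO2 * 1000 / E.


CI = CO2 * 1000 / E
= 231.41 * 1000 / 3549.96
= 65.1866 g CO2/MJ

65.1866 g CO2/MJ


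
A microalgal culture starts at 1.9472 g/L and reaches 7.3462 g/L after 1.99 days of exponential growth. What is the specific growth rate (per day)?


mu = ln(X2/X1) / dt
= ln(7.3462/1.9472) / 1.99
= 0.6672 per day

0.6672 per day


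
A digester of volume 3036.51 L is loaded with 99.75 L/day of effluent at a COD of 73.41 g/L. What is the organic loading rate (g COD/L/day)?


OLR = Q * S / V
= 99.75 * 73.41 / 3036.51
= 2.4115 g/L/day

2.4115 g/L/day


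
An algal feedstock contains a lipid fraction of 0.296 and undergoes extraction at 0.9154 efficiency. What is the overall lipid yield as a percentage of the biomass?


Y = lipid_content * extraction_eff * 100
= 0.296 * 0.9154 * 100
= 27.0958%

27.0958%


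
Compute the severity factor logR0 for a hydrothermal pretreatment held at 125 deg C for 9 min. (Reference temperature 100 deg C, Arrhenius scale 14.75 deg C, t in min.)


logR0 = log10(t * exp((T - 100) / 14.75))
= log10(9 * exp((125 - 100) / 14.75))
= 1.6903

1.6903


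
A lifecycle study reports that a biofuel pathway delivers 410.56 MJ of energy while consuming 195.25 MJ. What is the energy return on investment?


EROI = E_out / E_in
= 410.56 / 195.25
= 2.1027

2.1027


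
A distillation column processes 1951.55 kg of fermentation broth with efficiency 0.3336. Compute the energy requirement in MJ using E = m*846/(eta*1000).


E = m * 846 / (eta * 1000)
= 1951.55 * 846 / (0.3336 * 1000)
= 4949.0746 MJ

4949.0746 MJ


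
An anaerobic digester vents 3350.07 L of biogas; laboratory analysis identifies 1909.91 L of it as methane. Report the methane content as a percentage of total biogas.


CH4% = V_CH4 / V_total * 100
= 1909.91 / 3350.07 * 100
= 57.0110%

57.0110%


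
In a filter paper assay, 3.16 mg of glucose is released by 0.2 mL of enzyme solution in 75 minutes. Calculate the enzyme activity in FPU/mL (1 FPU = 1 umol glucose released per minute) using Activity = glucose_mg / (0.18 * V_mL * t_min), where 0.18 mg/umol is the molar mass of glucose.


Activity = glucose_mg / (0.18 mg/umol * V_mL * t_min)
= 3.16 / (0.18 * 0.2 * 75)
= 1.1704 FPU/mL

1.1704 FPU/mL


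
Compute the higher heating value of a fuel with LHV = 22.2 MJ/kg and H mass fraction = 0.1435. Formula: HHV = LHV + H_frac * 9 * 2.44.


HHV = LHV + H_frac * 9 * 2.44
= 22.2 + 0.1435 * 9 * 2.44
= 25.3513 MJ/kg

25.3513 MJ/kg


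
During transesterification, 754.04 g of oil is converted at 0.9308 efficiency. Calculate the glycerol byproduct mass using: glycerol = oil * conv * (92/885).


glycerol = oil * conv * (92/885)
= 754.04 * 0.9308 * 92 / 885
= 72.9618 g

72.9618 g


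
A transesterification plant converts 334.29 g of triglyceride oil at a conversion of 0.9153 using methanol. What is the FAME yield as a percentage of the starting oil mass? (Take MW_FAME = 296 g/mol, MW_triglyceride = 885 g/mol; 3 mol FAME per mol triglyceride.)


m_FAME = oil * conv * (3 * 296 / 885) = oil * conv * (888/885)
= 334.29 * 0.9153 * 888 / 885
= 307.0128 g
Y = m_FAME / oil * 100 = conv * (888/885) * 100
= 0.9153 * 888 / 885 * 100
= 91.84%

91.84%


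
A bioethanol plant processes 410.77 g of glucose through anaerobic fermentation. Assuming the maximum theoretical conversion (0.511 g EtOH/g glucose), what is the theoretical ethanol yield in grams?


Theoretical ethanol yield: m_EtOH = 0.511 * m_glucose
m_EtOH = 0.511 * 410.77 = 209.9035 g

209.9035 g


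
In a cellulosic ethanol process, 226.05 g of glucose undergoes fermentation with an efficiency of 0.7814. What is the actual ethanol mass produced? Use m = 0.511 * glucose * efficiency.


Actual ethanol: m = 0.511 * 226.05 * 0.7814
m = 90.2607 g

90.2607 g


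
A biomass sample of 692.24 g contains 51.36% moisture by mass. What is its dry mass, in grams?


Wd = Ww * (1 - MC/100)
= 692.24 * (1 - 51.36/100)
= 336.7055 g

336.7055 g


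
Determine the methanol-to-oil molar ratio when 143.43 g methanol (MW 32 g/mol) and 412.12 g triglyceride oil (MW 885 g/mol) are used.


Molar ratio = n_MeOH / n_oil = (MeOH/32) / (oil/885) = (MeOH * 885) / (32 * oil)
= (143.43 * 885) / (32 * 412.12)
= 9.6252

9.6252


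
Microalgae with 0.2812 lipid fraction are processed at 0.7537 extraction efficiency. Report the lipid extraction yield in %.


Y = lipid_content * extraction_eff * 100
= 0.2812 * 0.7537 * 100
= 21.1940%

21.1940%


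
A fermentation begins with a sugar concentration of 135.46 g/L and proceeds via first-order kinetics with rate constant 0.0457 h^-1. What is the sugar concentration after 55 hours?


S = S0 * exp(-k * t)
S = 135.46 * exp(-0.0457 * 55)
S = 10.9701 g/L

10.9701 g/L


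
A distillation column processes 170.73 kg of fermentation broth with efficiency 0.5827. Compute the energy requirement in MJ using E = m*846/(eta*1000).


E = m * 846 / (eta * 1000)
= 170.73 * 846 / (0.5827 * 1000)
= 247.8764 MJ

247.8764 MJ


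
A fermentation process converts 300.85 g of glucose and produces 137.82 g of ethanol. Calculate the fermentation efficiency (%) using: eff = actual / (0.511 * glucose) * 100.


Fermentation efficiency = (actual / (0.511 * glucose)) * 100
= (137.82 / (0.511 * 300.85)) * 100
= 89.6481%

89.6481%


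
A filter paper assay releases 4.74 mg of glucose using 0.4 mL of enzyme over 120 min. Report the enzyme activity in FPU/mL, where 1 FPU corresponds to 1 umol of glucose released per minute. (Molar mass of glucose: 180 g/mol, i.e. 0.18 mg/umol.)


Activity = glucose_mg / (0.18 mg/umol * V_mL * t_min)
= 4.74 / (0.18 * 0.4 * 120)
= 0.5486 FPU/mL

0.5486 FPU/mL


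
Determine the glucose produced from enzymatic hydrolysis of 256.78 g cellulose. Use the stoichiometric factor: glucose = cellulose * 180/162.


glucose = cellulose * 180/162
= 256.78 * 180/162
= 285.3111 g

285.3111 g


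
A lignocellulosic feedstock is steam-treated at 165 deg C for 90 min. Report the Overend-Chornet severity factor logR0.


logR0 = log10(t * exp((T - 100) / 14.75))
= log10(90 * exp((165 - 100) / 14.75))
= 3.8681

3.8681


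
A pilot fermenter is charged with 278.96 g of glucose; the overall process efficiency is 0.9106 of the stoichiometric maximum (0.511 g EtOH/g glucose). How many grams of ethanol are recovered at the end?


Actual ethanol: m = 0.511 * 278.96 * 0.9106
m = 129.8047 g

129.8047 g


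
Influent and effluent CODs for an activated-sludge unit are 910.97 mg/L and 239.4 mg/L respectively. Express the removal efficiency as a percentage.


eta = (COD_in - COD_out) / COD_in * 100
= (910.97 - 239.4) / 910.97 * 100
= 73.7203%

73.7203%


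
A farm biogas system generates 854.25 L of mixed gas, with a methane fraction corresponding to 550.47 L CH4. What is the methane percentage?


CH4% = V_CH4 / V_total * 100
= 550.47 / 854.25 * 100
= 64.4390%

64.4390%


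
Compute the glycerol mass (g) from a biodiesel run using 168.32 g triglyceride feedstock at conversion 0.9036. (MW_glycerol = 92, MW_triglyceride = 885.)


glycerol = oil * conv * (92/885)
= 168.32 * 0.9036 * 92 / 885
= 15.8109 g

15.8109 g


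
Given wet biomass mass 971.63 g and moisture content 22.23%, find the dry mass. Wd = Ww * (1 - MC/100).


Wd = Ww * (1 - MC/100)
= 971.63 * (1 - 22.23/100)
= 755.6367 g

755.6367 g


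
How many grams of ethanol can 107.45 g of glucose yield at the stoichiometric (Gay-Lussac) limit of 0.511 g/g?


Theoretical ethanol yield: m_EtOH = 0.511 * m_glucose
m_EtOH = 0.511 * 107.45 = 54.9070 g

54.9070 g


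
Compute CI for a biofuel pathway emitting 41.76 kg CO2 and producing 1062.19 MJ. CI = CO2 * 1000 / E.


CI = CO2 * 1000 / E
= 41.76 * 1000 / 1062.19
= 39.3150 g CO2/MJ

39.3150 g CO2/MJ


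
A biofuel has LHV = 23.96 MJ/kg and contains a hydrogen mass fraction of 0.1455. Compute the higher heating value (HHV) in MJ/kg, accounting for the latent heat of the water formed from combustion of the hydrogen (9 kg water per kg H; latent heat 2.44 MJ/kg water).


HHV = LHV + H_frac * 9 * 2.44
= 23.96 + 0.1455 * 9 * 2.44
= 27.1552 MJ/kg

27.1552 MJ/kg


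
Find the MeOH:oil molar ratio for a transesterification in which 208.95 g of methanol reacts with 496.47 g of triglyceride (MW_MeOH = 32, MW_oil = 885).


Molar ratio = n_MeOH / n_oil = (MeOH/32) / (oil/885) = (MeOH * 885) / (32 * oil)
= (208.95 * 885) / (32 * 496.47)
= 11.6397

11.6397


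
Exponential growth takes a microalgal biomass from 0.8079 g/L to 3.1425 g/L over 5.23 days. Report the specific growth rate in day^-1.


mu = ln(X2/X1) / dt
= ln(3.1425/0.8079) / 5.23
= 0.2597 per day

0.2597 per day


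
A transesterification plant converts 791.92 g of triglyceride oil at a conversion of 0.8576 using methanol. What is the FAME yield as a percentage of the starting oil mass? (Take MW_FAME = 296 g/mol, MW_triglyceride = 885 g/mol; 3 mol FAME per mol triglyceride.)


m_FAME = oil * conv * (3 * 296 / 885) = oil * conv * (888/885)
= 791.92 * 0.8576 * 888 / 885
= 681.4528 g
Y = m_FAME / oil * 100 = conv * (888/885) * 100
= 0.8576 * 888 / 885 * 100
= 86.05%

86.05%


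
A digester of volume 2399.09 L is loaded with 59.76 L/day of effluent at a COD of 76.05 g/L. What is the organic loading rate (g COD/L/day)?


OLR = Q * S / V
= 59.76 * 76.05 / 2399.09
= 1.8944 g/L/day

1.8944 g/L/day


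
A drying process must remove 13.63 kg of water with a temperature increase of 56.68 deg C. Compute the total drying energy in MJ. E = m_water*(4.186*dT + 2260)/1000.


E = m_water * (4.186 * dT + 2260) / 1000
= 13.63 * (4.186 * 56.68 + 2260) / 1000
= 34.0377 MJ

34.0377 MJ


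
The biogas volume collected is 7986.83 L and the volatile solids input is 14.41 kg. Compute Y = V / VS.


Y = V / VS
= 7986.83 / 14.41
= 554.2561 L/kg VS

554.2561 L/kg VS


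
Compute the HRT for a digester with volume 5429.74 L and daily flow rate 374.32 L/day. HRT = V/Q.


HRT = V / Q
= 5429.74 / 374.32
= 14.5056 days

14.5056 days


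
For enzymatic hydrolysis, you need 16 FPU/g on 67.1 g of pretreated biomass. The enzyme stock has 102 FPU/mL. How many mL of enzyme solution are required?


V = dosage * m_sub / activity
V = 16 * 67.1 / 102
V = 10.5255 mL

10.5255 mL


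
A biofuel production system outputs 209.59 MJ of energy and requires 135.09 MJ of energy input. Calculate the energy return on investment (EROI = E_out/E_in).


EROI = E_out / E_in
= 209.59 / 135.09
= 1.5515

1.5515


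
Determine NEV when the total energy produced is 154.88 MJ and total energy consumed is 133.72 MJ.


NEV = E_out - E_in
= 154.88 - 133.72
= 21.1600 MJ

21.1600 MJ


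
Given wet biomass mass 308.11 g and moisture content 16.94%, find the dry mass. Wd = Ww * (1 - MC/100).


Wd = Ww * (1 - MC/100)
= 308.11 * (1 - 16.94/100)
= 255.9162 g

255.9162 g


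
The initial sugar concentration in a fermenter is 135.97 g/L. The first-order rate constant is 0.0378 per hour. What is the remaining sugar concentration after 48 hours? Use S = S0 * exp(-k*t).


S = S0 * exp(-k * t)
S = 135.97 * exp(-0.0378 * 48)
S = 22.1544 g/L

22.1544 g/L


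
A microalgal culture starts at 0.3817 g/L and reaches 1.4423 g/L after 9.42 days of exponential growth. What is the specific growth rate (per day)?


mu = ln(X2/X1) / dt
= ln(1.4423/0.3817) / 9.42
= 0.1411 per day

0.1411 per day


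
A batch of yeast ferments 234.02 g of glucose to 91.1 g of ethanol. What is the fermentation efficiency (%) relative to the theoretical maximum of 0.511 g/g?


Fermentation efficiency = (actual / (0.511 * glucose)) * 100
= (91.1 / (0.511 * 234.02)) * 100
= 76.1806%

76.1806%


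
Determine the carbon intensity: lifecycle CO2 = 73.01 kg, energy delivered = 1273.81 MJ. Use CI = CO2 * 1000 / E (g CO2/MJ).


CI = CO2 * 1000 / E
= 73.01 * 1000 / 1273.81
= 57.3162 g CO2/MJ

57.3162 g CO2/MJ


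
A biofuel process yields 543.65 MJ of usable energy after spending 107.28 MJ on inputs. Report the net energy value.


NEV = E_out - E_in
= 543.65 - 107.28
= 436.3700 MJ

436.3700 MJ


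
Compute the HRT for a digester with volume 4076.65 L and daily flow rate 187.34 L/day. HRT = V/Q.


HRT = V / Q
= 4076.65 / 187.34
= 21.7607 days

21.7607 days


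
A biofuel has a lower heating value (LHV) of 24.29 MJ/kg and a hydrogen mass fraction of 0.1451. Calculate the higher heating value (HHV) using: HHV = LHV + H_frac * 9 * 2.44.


HHV = LHV + H_frac * 9 * 2.44
= 24.29 + 0.1451 * 9 * 2.44
= 27.4764 MJ/kg

27.4764 MJ/kg


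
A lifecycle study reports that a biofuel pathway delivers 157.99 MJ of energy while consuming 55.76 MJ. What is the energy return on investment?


EROI = E_out / E_in
= 157.99 / 55.76
= 2.8334

2.8334


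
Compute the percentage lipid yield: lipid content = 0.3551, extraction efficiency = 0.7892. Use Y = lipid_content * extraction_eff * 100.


Y = lipid_content * extraction_eff * 100
= 0.3551 * 0.7892 * 100
= 28.0245%

28.0245%


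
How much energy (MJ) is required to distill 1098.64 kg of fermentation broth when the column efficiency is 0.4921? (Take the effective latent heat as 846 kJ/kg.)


E = m * 846 / (eta * 1000)
= 1098.64 * 846 / (0.4921 * 1000)
= 1888.7410 MJ

1888.7410 MJ


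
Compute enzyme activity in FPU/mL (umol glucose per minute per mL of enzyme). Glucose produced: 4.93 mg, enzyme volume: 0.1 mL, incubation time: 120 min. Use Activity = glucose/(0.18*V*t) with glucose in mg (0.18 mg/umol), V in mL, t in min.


Activity = glucose_mg / (0.18 mg/umol * V_mL * t_min)
= 4.93 / (0.18 * 0.1 * 120)
= 2.2824 FPU/mL

2.2824 FPU/mL


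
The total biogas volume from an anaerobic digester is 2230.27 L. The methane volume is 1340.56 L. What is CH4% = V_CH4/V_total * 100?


CH4% = V_CH4 / V_total * 100
= 1340.56 / 2230.27 * 100
= 60.1075%

60.1075%


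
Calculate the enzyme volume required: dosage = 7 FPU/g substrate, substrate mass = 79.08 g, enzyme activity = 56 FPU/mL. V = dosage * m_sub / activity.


V = dosage * m_sub / activity
V = 7 * 79.08 / 56
V = 9.8850 mL

9.8850 mL


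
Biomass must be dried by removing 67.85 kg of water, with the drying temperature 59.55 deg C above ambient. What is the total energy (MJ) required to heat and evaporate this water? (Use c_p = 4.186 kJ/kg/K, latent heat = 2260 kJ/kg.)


E = m_water * (4.186 * dT + 2260) / 1000
= 67.85 * (4.186 * 59.55 + 2260) / 1000
= 170.2544 MJ

170.2544 MJ


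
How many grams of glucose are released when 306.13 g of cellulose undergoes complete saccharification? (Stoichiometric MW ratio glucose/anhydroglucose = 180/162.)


glucose = cellulose * 180/162
= 306.13 * 180/162
= 340.1444 g

340.1444 g


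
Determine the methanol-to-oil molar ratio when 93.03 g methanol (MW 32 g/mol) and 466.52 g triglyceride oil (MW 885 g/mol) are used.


Molar ratio = n_MeOH / n_oil = (MeOH/32) / (oil/885) = (MeOH * 885) / (32 * oil)
= (93.03 * 885) / (32 * 466.52)
= 5.5150

5.5150


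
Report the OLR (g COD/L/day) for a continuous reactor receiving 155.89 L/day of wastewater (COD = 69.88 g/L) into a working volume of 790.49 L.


OLR = Q * S / V
= 155.89 * 69.88 / 790.49
= 13.7808 g/L/day

13.7808 g/L/day


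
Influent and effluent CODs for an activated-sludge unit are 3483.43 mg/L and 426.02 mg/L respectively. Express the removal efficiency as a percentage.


eta = (COD_in - COD_out) / COD_in * 100
= (3483.43 - 426.02) / 3483.43 * 100
= 87.7701%

87.7701%


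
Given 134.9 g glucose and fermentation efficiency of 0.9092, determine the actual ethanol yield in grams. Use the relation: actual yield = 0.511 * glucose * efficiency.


Actual ethanol: m = 0.511 * 134.9 * 0.9092
m = 62.6747 g

62.6747 g


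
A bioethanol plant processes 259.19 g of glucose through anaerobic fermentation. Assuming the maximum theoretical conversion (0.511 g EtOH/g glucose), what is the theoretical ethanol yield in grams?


Theoretical ethanol yield: m_EtOH = 0.511 * m_glucose
m_EtOH = 0.511 * 259.19 = 132.4461 g

132.4461 g


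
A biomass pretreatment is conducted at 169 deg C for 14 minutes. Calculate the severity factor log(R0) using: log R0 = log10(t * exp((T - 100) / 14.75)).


logR0 = log10(t * exp((T - 100) / 14.75))
= log10(14 * exp((169 - 100) / 14.75))
= 3.1777

3.1777


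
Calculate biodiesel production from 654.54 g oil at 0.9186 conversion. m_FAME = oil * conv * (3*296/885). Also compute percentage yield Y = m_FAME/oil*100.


m_FAME = oil * conv * (3 * 296 / 885) = oil * conv * (888/885)
= 654.54 * 0.9186 * 888 / 885
= 603.2986 g
Y = m_FAME / oil * 100 = conv * (888/885) * 100
= 0.9186 * 888 / 885 * 100
= 92.17%

603.2986 g FAME; Y = 92.17%


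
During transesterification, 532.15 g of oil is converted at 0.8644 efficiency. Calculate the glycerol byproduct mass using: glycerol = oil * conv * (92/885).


glycerol = oil * conv * (92/885)
= 532.15 * 0.8644 * 92 / 885
= 47.8182 g

47.8182 g


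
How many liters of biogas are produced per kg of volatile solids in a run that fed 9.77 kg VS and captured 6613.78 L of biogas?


Y = V / VS
= 6613.78 / 9.77
= 676.9478 L/kg VS

676.9478 L/kg VS


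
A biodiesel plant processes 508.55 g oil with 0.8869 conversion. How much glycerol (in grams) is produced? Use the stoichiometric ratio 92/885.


glycerol = oil * conv * (92/885)
= 508.55 * 0.8869 * 92 / 885
= 46.8870 g

46.8870 g


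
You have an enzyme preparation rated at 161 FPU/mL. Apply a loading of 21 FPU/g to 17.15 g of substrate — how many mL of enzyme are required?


V = dosage * m_sub / activity
V = 21 * 17.15 / 161
V = 2.2370 mL

2.2370 mL


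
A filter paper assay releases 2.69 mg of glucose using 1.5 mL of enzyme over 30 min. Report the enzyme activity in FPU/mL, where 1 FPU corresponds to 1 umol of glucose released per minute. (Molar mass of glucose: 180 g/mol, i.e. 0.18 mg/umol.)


Activity = glucose_mg / (0.18 mg/umol * V_mL * t_min)
= 2.69 / (0.18 * 1.5 * 30)
= 0.3321 FPU/mL

0.3321 FPU/mL


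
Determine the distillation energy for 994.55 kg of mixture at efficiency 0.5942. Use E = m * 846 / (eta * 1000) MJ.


E = m * 846 / (eta * 1000)
= 994.55 * 846 / (0.5942 * 1000)
= 1416.0035 MJ

1416.0035 MJ


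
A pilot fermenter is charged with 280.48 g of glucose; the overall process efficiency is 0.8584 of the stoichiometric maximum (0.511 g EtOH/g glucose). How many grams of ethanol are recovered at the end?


Actual ethanol: m = 0.511 * 280.48 * 0.8584
m = 123.0304 g

123.0304 g


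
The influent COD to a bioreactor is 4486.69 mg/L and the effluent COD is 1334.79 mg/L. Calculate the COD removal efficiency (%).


eta = (COD_in - COD_out) / COD_in * 100
= (4486.69 - 1334.79) / 4486.69 * 100
= 70.2500%

70.2500%


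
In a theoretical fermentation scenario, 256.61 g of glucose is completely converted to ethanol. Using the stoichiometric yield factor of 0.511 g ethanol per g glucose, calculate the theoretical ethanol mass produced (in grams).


Theoretical ethanol yield: m_EtOH = 0.511 * m_glucose
m_EtOH = 0.511 * 256.61 = 131.1277 g

131.1277 g


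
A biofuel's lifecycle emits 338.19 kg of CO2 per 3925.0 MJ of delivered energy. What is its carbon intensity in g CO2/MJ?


CI = CO2 * 1000 / E
= 338.19 * 1000 / 3925.0
= 86.1631 g CO2/MJ

86.1631 g CO2/MJ


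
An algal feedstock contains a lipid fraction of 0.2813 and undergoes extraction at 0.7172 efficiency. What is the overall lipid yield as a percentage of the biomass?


Y = lipid_content * extraction_eff * 100
= 0.2813 * 0.7172 * 100
= 20.1748%

20.1748%


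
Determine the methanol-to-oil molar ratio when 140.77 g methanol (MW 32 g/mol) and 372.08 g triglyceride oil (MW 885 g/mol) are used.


Molar ratio = n_MeOH / n_oil = (MeOH/32) / (oil/885) = (MeOH * 885) / (32 * oil)
= (140.77 * 885) / (32 * 372.08)
= 10.4633

10.4633


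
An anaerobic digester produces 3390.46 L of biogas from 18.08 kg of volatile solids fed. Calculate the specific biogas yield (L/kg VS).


Y = V / VS
= 3390.46 / 18.08
= 187.5254 L/kg VS

187.5254 L/kg VS


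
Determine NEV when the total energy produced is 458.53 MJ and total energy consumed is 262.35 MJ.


NEV = E_out - E_in
= 458.53 - 262.35
= 196.1800 MJ

196.1800 MJ


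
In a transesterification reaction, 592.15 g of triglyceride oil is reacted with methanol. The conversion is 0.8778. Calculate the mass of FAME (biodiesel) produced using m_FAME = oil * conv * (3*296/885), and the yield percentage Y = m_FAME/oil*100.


m_FAME = oil * conv * (3 * 296 / 885) = oil * conv * (888/885)
= 592.15 * 0.8778 * 888 / 885
= 521.5513 g
Y = m_FAME / oil * 100 = conv * (888/885) * 100
= 0.8778 * 888 / 885 * 100
= 88.08%

521.5513 g FAME; Y = 88.08%


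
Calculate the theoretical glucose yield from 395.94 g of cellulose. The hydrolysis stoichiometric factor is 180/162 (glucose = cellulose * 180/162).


glucose = cellulose * 180/162
= 395.94 * 180/162
= 439.9333 g

439.9333 g


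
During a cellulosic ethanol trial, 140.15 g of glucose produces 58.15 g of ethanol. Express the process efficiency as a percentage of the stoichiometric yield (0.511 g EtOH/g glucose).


Fermentation efficiency = (actual / (0.511 * glucose)) * 100
= (58.15 / (0.511 * 140.15)) * 100
= 81.1962%

81.1962%


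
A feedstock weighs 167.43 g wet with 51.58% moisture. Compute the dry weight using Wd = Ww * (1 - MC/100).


Wd = Ww * (1 - MC/100)
= 167.43 * (1 - 51.58/100)
= 81.0696 g

81.0696 g


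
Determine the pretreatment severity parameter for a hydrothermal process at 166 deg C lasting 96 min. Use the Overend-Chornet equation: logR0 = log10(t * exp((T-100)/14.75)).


logR0 = log10(t * exp((T - 100) / 14.75))
= log10(96 * exp((166 - 100) / 14.75))
= 3.9256

3.9256


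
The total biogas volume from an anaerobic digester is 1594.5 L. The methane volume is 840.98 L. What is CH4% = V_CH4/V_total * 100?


CH4% = V_CH4 / V_total * 100
= 840.98 / 1594.5 * 100
= 52.7426%

52.7426%


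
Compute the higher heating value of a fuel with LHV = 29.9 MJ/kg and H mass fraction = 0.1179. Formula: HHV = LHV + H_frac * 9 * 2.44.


HHV = LHV + H_frac * 9 * 2.44
= 29.9 + 0.1179 * 9 * 2.44
= 32.4891 MJ/kg

32.4891 MJ/kg


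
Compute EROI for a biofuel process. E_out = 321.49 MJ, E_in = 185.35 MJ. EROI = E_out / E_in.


EROI = E_out / E_in
= 321.49 / 185.35
= 1.7345

1.7345


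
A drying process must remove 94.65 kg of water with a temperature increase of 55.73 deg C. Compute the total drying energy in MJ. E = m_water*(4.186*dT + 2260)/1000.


E = m_water * (4.186 * dT + 2260) / 1000
= 94.65 * (4.186 * 55.73 + 2260) / 1000
= 235.9895 MJ

235.9895 MJ


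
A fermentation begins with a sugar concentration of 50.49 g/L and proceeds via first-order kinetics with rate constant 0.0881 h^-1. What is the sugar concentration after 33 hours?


S = S0 * exp(-k * t)
S = 50.49 * exp(-0.0881 * 33)
S = 2.7579 g/L

2.7579 g/L


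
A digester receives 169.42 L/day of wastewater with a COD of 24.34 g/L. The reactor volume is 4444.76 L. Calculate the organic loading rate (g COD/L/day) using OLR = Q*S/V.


OLR = Q * S / V
= 169.42 * 24.34 / 4444.76
= 0.9278 g/L/day

0.9278 g/L/day


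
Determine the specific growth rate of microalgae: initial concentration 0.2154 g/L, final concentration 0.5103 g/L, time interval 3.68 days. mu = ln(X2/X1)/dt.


mu = ln(X2/X1) / dt
= ln(0.5103/0.2154) / 3.68
= 0.2344 per day

0.2344 per day


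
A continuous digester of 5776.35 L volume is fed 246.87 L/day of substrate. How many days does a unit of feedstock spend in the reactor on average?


HRT = V / Q
= 5776.35 / 246.87
= 23.3983 days

23.3983 days


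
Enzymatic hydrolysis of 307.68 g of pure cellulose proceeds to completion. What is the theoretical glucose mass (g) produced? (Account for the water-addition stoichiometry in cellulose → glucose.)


glucose = cellulose * 180/162
= 307.68 * 180/162
= 341.8667 g

341.8667 g


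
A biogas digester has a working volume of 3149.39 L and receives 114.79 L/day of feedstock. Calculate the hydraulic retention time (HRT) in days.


HRT = V / Q
= 3149.39 / 114.79
= 27.4361 days

27.4361 days


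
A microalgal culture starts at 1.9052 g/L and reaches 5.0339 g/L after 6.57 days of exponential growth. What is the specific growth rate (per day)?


mu = ln(X2/X1) / dt
= ln(5.0339/1.9052) / 6.57
= 0.1479 per day

0.1479 per day


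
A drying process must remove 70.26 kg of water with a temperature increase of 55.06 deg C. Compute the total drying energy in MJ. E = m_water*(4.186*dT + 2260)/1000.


E = m_water * (4.186 * dT + 2260) / 1000
= 70.26 * (4.186 * 55.06 + 2260) / 1000
= 174.9812 MJ

174.9812 MJ


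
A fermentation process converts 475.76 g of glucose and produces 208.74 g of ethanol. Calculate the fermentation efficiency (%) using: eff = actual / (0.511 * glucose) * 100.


Fermentation efficiency = (actual / (0.511 * glucose)) * 100
= (208.74 / (0.511 * 475.76)) * 100
= 85.8612%

85.8612%


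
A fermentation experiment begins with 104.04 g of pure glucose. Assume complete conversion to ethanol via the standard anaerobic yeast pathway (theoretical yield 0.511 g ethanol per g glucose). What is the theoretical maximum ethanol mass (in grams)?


Theoretical ethanol yield: m_EtOH = 0.511 * m_glucose
m_EtOH = 0.511 * 104.04 = 53.1644 g

53.1644 g


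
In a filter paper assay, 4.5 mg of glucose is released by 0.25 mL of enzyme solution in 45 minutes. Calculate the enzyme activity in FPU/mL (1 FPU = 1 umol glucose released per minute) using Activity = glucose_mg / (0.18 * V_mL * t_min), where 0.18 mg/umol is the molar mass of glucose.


Activity = glucose_mg / (0.18 mg/umol * V_mL * t_min)
= 4.5 / (0.18 * 0.25 * 45)
= 2.2222 FPU/mL

2.2222 FPU/mL


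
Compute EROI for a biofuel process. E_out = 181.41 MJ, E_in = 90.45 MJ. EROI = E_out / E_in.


EROI = E_out / E_in
= 181.41 / 90.45
= 2.0056

2.0056


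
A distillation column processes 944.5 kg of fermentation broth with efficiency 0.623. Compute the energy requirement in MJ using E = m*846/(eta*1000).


E = m * 846 / (eta * 1000)
= 944.5 * 846 / (0.623 * 1000)
= 1282.5795 MJ

1282.5795 MJ


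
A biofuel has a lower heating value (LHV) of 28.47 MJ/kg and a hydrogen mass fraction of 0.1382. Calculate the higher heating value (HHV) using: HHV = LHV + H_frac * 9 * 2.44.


HHV = LHV + H_frac * 9 * 2.44
= 28.47 + 0.1382 * 9 * 2.44
= 31.5049 MJ/kg

31.5049 MJ/kg


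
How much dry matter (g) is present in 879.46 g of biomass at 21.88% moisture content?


Wd = Ww * (1 - MC/100)
= 879.46 * (1 - 21.88/100)
= 687.0342 g

687.0342 g


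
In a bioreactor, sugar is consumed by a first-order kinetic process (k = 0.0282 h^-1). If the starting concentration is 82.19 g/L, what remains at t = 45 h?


S = S0 * exp(-k * t)
S = 82.19 * exp(-0.0282 * 45)
S = 23.1046 g/L

23.1046 g/L


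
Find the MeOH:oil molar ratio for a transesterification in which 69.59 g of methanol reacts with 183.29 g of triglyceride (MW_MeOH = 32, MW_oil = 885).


Molar ratio = n_MeOH / n_oil = (MeOH/32) / (oil/885) = (MeOH * 885) / (32 * oil)
= (69.59 * 885) / (32 * 183.29)
= 10.5003

10.5003


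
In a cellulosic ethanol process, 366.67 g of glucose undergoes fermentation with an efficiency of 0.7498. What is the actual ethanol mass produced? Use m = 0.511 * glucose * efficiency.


Actual ethanol: m = 0.511 * 366.67 * 0.7498
m = 140.4888 g

140.4888 g


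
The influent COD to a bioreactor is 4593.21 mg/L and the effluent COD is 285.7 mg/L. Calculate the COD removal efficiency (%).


eta = (COD_in - COD_out) / COD_in * 100
= (4593.21 - 285.7) / 4593.21 * 100
= 93.7799%

93.7799%


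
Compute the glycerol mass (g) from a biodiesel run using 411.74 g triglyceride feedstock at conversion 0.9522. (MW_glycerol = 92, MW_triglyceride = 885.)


glycerol = oil * conv * (92/885)
= 411.74 * 0.9522 * 92 / 885
= 40.7564 g

40.7564 g


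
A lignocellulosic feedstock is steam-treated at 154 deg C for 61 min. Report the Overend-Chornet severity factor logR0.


logR0 = log10(t * exp((T - 100) / 14.75))
= log10(61 * exp((154 - 100) / 14.75))
= 3.3753

3.3753


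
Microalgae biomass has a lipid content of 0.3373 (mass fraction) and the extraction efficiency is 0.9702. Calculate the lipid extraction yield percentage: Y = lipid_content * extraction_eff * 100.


Y = lipid_content * extraction_eff * 100
= 0.3373 * 0.9702 * 100
= 32.7248%

32.7248%


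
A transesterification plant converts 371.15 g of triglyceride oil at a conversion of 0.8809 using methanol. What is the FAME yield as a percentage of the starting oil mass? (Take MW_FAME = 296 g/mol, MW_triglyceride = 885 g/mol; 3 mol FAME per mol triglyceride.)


m_FAME = oil * conv * (3 * 296 / 885) = oil * conv * (888/885)
= 371.15 * 0.8809 * 888 / 885
= 328.0543 g
Y = m_FAME / oil * 100 = conv * (888/885) * 100
= 0.8809 * 888 / 885 * 100
= 88.39%

88.39%


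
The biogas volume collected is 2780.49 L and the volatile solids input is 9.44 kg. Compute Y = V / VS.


Y = V / VS
= 2780.49 / 9.44
= 294.5434 L/kg VS

294.5434 L/kg VS


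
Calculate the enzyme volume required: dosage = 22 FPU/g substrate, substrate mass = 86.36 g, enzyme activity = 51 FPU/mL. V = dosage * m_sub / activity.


V = dosage * m_sub / activity
V = 22 * 86.36 / 51
V = 37.2533 mL

37.2533 mL


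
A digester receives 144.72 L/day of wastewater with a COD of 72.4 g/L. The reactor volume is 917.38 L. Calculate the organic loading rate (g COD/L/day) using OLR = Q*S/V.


OLR = Q * S / V
= 144.72 * 72.4 / 917.38
= 11.4214 g/L/day

11.4214 g/L/day


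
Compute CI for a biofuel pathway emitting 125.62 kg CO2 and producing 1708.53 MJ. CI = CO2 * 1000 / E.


CI = CO2 * 1000 / E
= 125.62 * 1000 / 1708.53
= 73.5252 g CO2/MJ

73.5252 g CO2/MJ


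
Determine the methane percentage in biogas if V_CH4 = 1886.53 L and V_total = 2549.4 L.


CH4% = V_CH4 / V_total * 100
= 1886.53 / 2549.4 * 100
= 73.9990%

73.9990%


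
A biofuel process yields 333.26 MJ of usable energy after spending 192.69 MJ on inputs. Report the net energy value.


NEV = E_out - E_in
= 333.26 - 192.69
= 140.5700 MJ

140.5700 MJ


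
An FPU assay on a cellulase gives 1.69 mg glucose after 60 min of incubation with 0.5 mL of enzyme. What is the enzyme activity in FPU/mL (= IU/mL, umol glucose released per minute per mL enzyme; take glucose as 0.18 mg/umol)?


Activity = glucose_mg / (0.18 mg/umol * V_mL * t_min)
= 1.69 / (0.18 * 0.5 * 60)
= 0.3130 FPU/mL

0.3130 FPU/mL


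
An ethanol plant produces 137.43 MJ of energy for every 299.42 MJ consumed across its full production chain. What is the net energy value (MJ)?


NEV = E_out - E_in
= 137.43 - 299.42
= -161.9900 MJ

-161.9900 MJ


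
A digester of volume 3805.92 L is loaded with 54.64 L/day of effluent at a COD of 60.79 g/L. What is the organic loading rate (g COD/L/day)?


OLR = Q * S / V
= 54.64 * 60.79 / 3805.92
= 0.8727 g/L/day

0.8727 g/L/day


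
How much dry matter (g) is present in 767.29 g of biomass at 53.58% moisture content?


Wd = Ww * (1 - MC/100)
= 767.29 * (1 - 53.58/100)
= 356.1760 g

356.1760 g


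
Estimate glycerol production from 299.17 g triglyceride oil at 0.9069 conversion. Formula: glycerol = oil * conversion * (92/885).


glycerol = oil * conv * (92/885)
= 299.17 * 0.9069 * 92 / 885
= 28.2047 g

28.2047 g


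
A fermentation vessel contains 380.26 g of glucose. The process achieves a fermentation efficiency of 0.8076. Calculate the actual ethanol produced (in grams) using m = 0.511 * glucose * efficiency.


Actual ethanol: m = 0.511 * 380.26 * 0.8076
m = 156.9271 g

156.9271 g


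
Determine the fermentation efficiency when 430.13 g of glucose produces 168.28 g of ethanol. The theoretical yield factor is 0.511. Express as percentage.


Fermentation efficiency = (actual / (0.511 * glucose)) * 100
= (168.28 / (0.511 * 430.13)) * 100
= 76.5618%

76.5618%


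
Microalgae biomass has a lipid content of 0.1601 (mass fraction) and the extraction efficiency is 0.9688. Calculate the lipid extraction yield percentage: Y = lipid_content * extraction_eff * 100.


Y = lipid_content * extraction_eff * 100
= 0.1601 * 0.9688 * 100
= 15.5105%

15.5105%


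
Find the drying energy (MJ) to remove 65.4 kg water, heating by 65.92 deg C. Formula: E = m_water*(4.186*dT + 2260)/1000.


E = m_water * (4.186 * dT + 2260) / 1000
= 65.4 * (4.186 * 65.92 + 2260) / 1000
= 165.8505 MJ

165.8505 MJ


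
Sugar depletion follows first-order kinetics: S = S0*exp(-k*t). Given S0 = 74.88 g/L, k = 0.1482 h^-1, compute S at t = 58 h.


S = S0 * exp(-k * t)
S = 74.88 * exp(-0.1482 * 58)
S = 0.0138 g/L

0.0138 g/L


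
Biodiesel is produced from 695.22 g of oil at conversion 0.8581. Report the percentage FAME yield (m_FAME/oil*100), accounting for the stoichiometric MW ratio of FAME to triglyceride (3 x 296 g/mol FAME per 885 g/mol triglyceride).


m_FAME = oil * conv * (3 * 296 / 885) = oil * conv * (888/885)
= 695.22 * 0.8581 * 888 / 885
= 598.5905 g
Y = m_FAME / oil * 100 = conv * (888/885) * 100
= 0.8581 * 888 / 885 * 100
= 86.10%

86.10%


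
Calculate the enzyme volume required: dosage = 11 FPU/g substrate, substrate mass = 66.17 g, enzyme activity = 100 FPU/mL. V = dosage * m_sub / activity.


V = dosage * m_sub / activity
V = 11 * 66.17 / 100
V = 7.2787 mL

7.2787 mL


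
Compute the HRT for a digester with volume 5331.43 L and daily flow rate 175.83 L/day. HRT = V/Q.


HRT = V / Q
= 5331.43 / 175.83
= 30.3215 days

30.3215 days


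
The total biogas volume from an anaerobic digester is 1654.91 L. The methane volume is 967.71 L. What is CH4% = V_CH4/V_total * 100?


CH4% = V_CH4 / V_total * 100
= 967.71 / 1654.91 * 100
= 58.4751%

58.4751%


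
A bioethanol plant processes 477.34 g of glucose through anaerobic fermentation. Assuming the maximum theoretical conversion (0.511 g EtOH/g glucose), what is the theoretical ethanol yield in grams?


Theoretical ethanol yield: m_EtOH = 0.511 * m_glucose
m_EtOH = 0.511 * 477.34 = 243.9207 g

243.9207 g
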